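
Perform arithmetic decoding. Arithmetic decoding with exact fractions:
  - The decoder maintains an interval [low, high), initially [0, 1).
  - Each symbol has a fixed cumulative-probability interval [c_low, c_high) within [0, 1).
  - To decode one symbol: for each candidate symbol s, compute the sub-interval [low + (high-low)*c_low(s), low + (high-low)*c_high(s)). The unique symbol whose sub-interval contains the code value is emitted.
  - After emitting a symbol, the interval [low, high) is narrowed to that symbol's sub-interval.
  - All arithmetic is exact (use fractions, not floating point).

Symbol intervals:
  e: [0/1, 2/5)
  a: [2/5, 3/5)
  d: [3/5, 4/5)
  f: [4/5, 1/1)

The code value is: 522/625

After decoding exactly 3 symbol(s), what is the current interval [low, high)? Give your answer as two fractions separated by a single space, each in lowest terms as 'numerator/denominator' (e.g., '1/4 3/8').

Answer: 104/125 106/125

Derivation:
Step 1: interval [0/1, 1/1), width = 1/1 - 0/1 = 1/1
  'e': [0/1 + 1/1*0/1, 0/1 + 1/1*2/5) = [0/1, 2/5)
  'a': [0/1 + 1/1*2/5, 0/1 + 1/1*3/5) = [2/5, 3/5)
  'd': [0/1 + 1/1*3/5, 0/1 + 1/1*4/5) = [3/5, 4/5)
  'f': [0/1 + 1/1*4/5, 0/1 + 1/1*1/1) = [4/5, 1/1) <- contains code 522/625
  emit 'f', narrow to [4/5, 1/1)
Step 2: interval [4/5, 1/1), width = 1/1 - 4/5 = 1/5
  'e': [4/5 + 1/5*0/1, 4/5 + 1/5*2/5) = [4/5, 22/25) <- contains code 522/625
  'a': [4/5 + 1/5*2/5, 4/5 + 1/5*3/5) = [22/25, 23/25)
  'd': [4/5 + 1/5*3/5, 4/5 + 1/5*4/5) = [23/25, 24/25)
  'f': [4/5 + 1/5*4/5, 4/5 + 1/5*1/1) = [24/25, 1/1)
  emit 'e', narrow to [4/5, 22/25)
Step 3: interval [4/5, 22/25), width = 22/25 - 4/5 = 2/25
  'e': [4/5 + 2/25*0/1, 4/5 + 2/25*2/5) = [4/5, 104/125)
  'a': [4/5 + 2/25*2/5, 4/5 + 2/25*3/5) = [104/125, 106/125) <- contains code 522/625
  'd': [4/5 + 2/25*3/5, 4/5 + 2/25*4/5) = [106/125, 108/125)
  'f': [4/5 + 2/25*4/5, 4/5 + 2/25*1/1) = [108/125, 22/25)
  emit 'a', narrow to [104/125, 106/125)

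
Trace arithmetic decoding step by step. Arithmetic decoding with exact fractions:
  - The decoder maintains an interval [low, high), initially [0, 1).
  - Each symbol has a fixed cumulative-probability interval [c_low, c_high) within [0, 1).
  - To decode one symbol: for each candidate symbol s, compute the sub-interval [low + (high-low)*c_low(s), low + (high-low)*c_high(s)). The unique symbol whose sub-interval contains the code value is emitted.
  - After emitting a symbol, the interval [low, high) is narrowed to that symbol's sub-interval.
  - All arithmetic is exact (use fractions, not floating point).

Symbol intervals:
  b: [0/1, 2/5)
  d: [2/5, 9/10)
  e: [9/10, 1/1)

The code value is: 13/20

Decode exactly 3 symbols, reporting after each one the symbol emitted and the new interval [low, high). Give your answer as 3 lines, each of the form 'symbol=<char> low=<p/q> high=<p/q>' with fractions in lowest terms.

Step 1: interval [0/1, 1/1), width = 1/1 - 0/1 = 1/1
  'b': [0/1 + 1/1*0/1, 0/1 + 1/1*2/5) = [0/1, 2/5)
  'd': [0/1 + 1/1*2/5, 0/1 + 1/1*9/10) = [2/5, 9/10) <- contains code 13/20
  'e': [0/1 + 1/1*9/10, 0/1 + 1/1*1/1) = [9/10, 1/1)
  emit 'd', narrow to [2/5, 9/10)
Step 2: interval [2/5, 9/10), width = 9/10 - 2/5 = 1/2
  'b': [2/5 + 1/2*0/1, 2/5 + 1/2*2/5) = [2/5, 3/5)
  'd': [2/5 + 1/2*2/5, 2/5 + 1/2*9/10) = [3/5, 17/20) <- contains code 13/20
  'e': [2/5 + 1/2*9/10, 2/5 + 1/2*1/1) = [17/20, 9/10)
  emit 'd', narrow to [3/5, 17/20)
Step 3: interval [3/5, 17/20), width = 17/20 - 3/5 = 1/4
  'b': [3/5 + 1/4*0/1, 3/5 + 1/4*2/5) = [3/5, 7/10) <- contains code 13/20
  'd': [3/5 + 1/4*2/5, 3/5 + 1/4*9/10) = [7/10, 33/40)
  'e': [3/5 + 1/4*9/10, 3/5 + 1/4*1/1) = [33/40, 17/20)
  emit 'b', narrow to [3/5, 7/10)

Answer: symbol=d low=2/5 high=9/10
symbol=d low=3/5 high=17/20
symbol=b low=3/5 high=7/10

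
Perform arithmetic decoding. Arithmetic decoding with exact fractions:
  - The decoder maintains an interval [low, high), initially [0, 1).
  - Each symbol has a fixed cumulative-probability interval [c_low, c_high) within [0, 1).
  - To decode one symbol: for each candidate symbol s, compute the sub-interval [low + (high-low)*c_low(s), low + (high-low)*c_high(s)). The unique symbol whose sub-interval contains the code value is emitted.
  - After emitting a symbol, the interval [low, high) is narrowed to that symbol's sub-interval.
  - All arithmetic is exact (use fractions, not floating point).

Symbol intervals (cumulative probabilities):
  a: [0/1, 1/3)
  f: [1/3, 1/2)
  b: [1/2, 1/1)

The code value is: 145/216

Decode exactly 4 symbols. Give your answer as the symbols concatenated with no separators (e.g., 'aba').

Answer: bfaa

Derivation:
Step 1: interval [0/1, 1/1), width = 1/1 - 0/1 = 1/1
  'a': [0/1 + 1/1*0/1, 0/1 + 1/1*1/3) = [0/1, 1/3)
  'f': [0/1 + 1/1*1/3, 0/1 + 1/1*1/2) = [1/3, 1/2)
  'b': [0/1 + 1/1*1/2, 0/1 + 1/1*1/1) = [1/2, 1/1) <- contains code 145/216
  emit 'b', narrow to [1/2, 1/1)
Step 2: interval [1/2, 1/1), width = 1/1 - 1/2 = 1/2
  'a': [1/2 + 1/2*0/1, 1/2 + 1/2*1/3) = [1/2, 2/3)
  'f': [1/2 + 1/2*1/3, 1/2 + 1/2*1/2) = [2/3, 3/4) <- contains code 145/216
  'b': [1/2 + 1/2*1/2, 1/2 + 1/2*1/1) = [3/4, 1/1)
  emit 'f', narrow to [2/3, 3/4)
Step 3: interval [2/3, 3/4), width = 3/4 - 2/3 = 1/12
  'a': [2/3 + 1/12*0/1, 2/3 + 1/12*1/3) = [2/3, 25/36) <- contains code 145/216
  'f': [2/3 + 1/12*1/3, 2/3 + 1/12*1/2) = [25/36, 17/24)
  'b': [2/3 + 1/12*1/2, 2/3 + 1/12*1/1) = [17/24, 3/4)
  emit 'a', narrow to [2/3, 25/36)
Step 4: interval [2/3, 25/36), width = 25/36 - 2/3 = 1/36
  'a': [2/3 + 1/36*0/1, 2/3 + 1/36*1/3) = [2/3, 73/108) <- contains code 145/216
  'f': [2/3 + 1/36*1/3, 2/3 + 1/36*1/2) = [73/108, 49/72)
  'b': [2/3 + 1/36*1/2, 2/3 + 1/36*1/1) = [49/72, 25/36)
  emit 'a', narrow to [2/3, 73/108)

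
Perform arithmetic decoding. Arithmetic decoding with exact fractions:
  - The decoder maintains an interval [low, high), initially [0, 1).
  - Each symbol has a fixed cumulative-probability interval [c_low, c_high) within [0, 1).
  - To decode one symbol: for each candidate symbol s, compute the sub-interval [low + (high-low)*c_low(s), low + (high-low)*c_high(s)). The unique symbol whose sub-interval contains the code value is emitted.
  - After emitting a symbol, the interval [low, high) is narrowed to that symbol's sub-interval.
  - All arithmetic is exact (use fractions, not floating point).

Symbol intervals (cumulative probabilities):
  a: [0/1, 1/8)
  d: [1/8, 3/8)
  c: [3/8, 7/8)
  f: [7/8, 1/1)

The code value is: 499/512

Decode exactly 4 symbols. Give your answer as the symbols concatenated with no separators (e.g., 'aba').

Step 1: interval [0/1, 1/1), width = 1/1 - 0/1 = 1/1
  'a': [0/1 + 1/1*0/1, 0/1 + 1/1*1/8) = [0/1, 1/8)
  'd': [0/1 + 1/1*1/8, 0/1 + 1/1*3/8) = [1/8, 3/8)
  'c': [0/1 + 1/1*3/8, 0/1 + 1/1*7/8) = [3/8, 7/8)
  'f': [0/1 + 1/1*7/8, 0/1 + 1/1*1/1) = [7/8, 1/1) <- contains code 499/512
  emit 'f', narrow to [7/8, 1/1)
Step 2: interval [7/8, 1/1), width = 1/1 - 7/8 = 1/8
  'a': [7/8 + 1/8*0/1, 7/8 + 1/8*1/8) = [7/8, 57/64)
  'd': [7/8 + 1/8*1/8, 7/8 + 1/8*3/8) = [57/64, 59/64)
  'c': [7/8 + 1/8*3/8, 7/8 + 1/8*7/8) = [59/64, 63/64) <- contains code 499/512
  'f': [7/8 + 1/8*7/8, 7/8 + 1/8*1/1) = [63/64, 1/1)
  emit 'c', narrow to [59/64, 63/64)
Step 3: interval [59/64, 63/64), width = 63/64 - 59/64 = 1/16
  'a': [59/64 + 1/16*0/1, 59/64 + 1/16*1/8) = [59/64, 119/128)
  'd': [59/64 + 1/16*1/8, 59/64 + 1/16*3/8) = [119/128, 121/128)
  'c': [59/64 + 1/16*3/8, 59/64 + 1/16*7/8) = [121/128, 125/128) <- contains code 499/512
  'f': [59/64 + 1/16*7/8, 59/64 + 1/16*1/1) = [125/128, 63/64)
  emit 'c', narrow to [121/128, 125/128)
Step 4: interval [121/128, 125/128), width = 125/128 - 121/128 = 1/32
  'a': [121/128 + 1/32*0/1, 121/128 + 1/32*1/8) = [121/128, 243/256)
  'd': [121/128 + 1/32*1/8, 121/128 + 1/32*3/8) = [243/256, 245/256)
  'c': [121/128 + 1/32*3/8, 121/128 + 1/32*7/8) = [245/256, 249/256)
  'f': [121/128 + 1/32*7/8, 121/128 + 1/32*1/1) = [249/256, 125/128) <- contains code 499/512
  emit 'f', narrow to [249/256, 125/128)

Answer: fccf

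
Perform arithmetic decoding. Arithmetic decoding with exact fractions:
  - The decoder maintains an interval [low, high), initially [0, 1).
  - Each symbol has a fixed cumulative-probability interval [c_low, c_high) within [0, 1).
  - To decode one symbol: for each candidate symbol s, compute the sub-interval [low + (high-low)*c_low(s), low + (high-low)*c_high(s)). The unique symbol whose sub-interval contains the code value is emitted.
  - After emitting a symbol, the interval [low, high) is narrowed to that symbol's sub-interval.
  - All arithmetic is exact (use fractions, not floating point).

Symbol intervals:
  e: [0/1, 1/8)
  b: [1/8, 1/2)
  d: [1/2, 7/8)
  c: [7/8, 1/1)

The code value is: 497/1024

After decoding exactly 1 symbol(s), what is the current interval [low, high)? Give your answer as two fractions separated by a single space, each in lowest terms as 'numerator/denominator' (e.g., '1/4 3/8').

Step 1: interval [0/1, 1/1), width = 1/1 - 0/1 = 1/1
  'e': [0/1 + 1/1*0/1, 0/1 + 1/1*1/8) = [0/1, 1/8)
  'b': [0/1 + 1/1*1/8, 0/1 + 1/1*1/2) = [1/8, 1/2) <- contains code 497/1024
  'd': [0/1 + 1/1*1/2, 0/1 + 1/1*7/8) = [1/2, 7/8)
  'c': [0/1 + 1/1*7/8, 0/1 + 1/1*1/1) = [7/8, 1/1)
  emit 'b', narrow to [1/8, 1/2)

Answer: 1/8 1/2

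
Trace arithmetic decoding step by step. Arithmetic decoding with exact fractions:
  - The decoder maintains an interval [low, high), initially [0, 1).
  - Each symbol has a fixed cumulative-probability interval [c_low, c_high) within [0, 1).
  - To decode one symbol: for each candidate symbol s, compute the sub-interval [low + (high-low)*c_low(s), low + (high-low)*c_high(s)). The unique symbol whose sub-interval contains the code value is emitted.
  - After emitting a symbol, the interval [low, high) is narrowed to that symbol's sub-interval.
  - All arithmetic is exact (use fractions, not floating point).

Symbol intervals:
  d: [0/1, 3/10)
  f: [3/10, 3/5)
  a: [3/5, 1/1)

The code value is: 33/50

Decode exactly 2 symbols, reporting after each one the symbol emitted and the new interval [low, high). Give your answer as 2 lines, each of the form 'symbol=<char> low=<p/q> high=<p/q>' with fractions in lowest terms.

Step 1: interval [0/1, 1/1), width = 1/1 - 0/1 = 1/1
  'd': [0/1 + 1/1*0/1, 0/1 + 1/1*3/10) = [0/1, 3/10)
  'f': [0/1 + 1/1*3/10, 0/1 + 1/1*3/5) = [3/10, 3/5)
  'a': [0/1 + 1/1*3/5, 0/1 + 1/1*1/1) = [3/5, 1/1) <- contains code 33/50
  emit 'a', narrow to [3/5, 1/1)
Step 2: interval [3/5, 1/1), width = 1/1 - 3/5 = 2/5
  'd': [3/5 + 2/5*0/1, 3/5 + 2/5*3/10) = [3/5, 18/25) <- contains code 33/50
  'f': [3/5 + 2/5*3/10, 3/5 + 2/5*3/5) = [18/25, 21/25)
  'a': [3/5 + 2/5*3/5, 3/5 + 2/5*1/1) = [21/25, 1/1)
  emit 'd', narrow to [3/5, 18/25)

Answer: symbol=a low=3/5 high=1/1
symbol=d low=3/5 high=18/25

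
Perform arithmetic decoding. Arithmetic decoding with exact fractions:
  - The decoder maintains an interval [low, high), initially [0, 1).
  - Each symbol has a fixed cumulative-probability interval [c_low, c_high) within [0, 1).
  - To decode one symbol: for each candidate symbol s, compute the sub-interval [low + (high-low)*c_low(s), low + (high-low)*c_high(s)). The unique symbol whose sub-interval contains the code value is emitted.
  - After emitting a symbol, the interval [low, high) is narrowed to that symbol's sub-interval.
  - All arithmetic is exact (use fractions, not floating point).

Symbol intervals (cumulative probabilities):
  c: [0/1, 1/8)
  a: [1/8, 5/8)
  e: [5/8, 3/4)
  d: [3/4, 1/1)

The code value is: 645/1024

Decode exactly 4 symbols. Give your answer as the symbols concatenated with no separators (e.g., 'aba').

Answer: ecaa

Derivation:
Step 1: interval [0/1, 1/1), width = 1/1 - 0/1 = 1/1
  'c': [0/1 + 1/1*0/1, 0/1 + 1/1*1/8) = [0/1, 1/8)
  'a': [0/1 + 1/1*1/8, 0/1 + 1/1*5/8) = [1/8, 5/8)
  'e': [0/1 + 1/1*5/8, 0/1 + 1/1*3/4) = [5/8, 3/4) <- contains code 645/1024
  'd': [0/1 + 1/1*3/4, 0/1 + 1/1*1/1) = [3/4, 1/1)
  emit 'e', narrow to [5/8, 3/4)
Step 2: interval [5/8, 3/4), width = 3/4 - 5/8 = 1/8
  'c': [5/8 + 1/8*0/1, 5/8 + 1/8*1/8) = [5/8, 41/64) <- contains code 645/1024
  'a': [5/8 + 1/8*1/8, 5/8 + 1/8*5/8) = [41/64, 45/64)
  'e': [5/8 + 1/8*5/8, 5/8 + 1/8*3/4) = [45/64, 23/32)
  'd': [5/8 + 1/8*3/4, 5/8 + 1/8*1/1) = [23/32, 3/4)
  emit 'c', narrow to [5/8, 41/64)
Step 3: interval [5/8, 41/64), width = 41/64 - 5/8 = 1/64
  'c': [5/8 + 1/64*0/1, 5/8 + 1/64*1/8) = [5/8, 321/512)
  'a': [5/8 + 1/64*1/8, 5/8 + 1/64*5/8) = [321/512, 325/512) <- contains code 645/1024
  'e': [5/8 + 1/64*5/8, 5/8 + 1/64*3/4) = [325/512, 163/256)
  'd': [5/8 + 1/64*3/4, 5/8 + 1/64*1/1) = [163/256, 41/64)
  emit 'a', narrow to [321/512, 325/512)
Step 4: interval [321/512, 325/512), width = 325/512 - 321/512 = 1/128
  'c': [321/512 + 1/128*0/1, 321/512 + 1/128*1/8) = [321/512, 643/1024)
  'a': [321/512 + 1/128*1/8, 321/512 + 1/128*5/8) = [643/1024, 647/1024) <- contains code 645/1024
  'e': [321/512 + 1/128*5/8, 321/512 + 1/128*3/4) = [647/1024, 81/128)
  'd': [321/512 + 1/128*3/4, 321/512 + 1/128*1/1) = [81/128, 325/512)
  emit 'a', narrow to [643/1024, 647/1024)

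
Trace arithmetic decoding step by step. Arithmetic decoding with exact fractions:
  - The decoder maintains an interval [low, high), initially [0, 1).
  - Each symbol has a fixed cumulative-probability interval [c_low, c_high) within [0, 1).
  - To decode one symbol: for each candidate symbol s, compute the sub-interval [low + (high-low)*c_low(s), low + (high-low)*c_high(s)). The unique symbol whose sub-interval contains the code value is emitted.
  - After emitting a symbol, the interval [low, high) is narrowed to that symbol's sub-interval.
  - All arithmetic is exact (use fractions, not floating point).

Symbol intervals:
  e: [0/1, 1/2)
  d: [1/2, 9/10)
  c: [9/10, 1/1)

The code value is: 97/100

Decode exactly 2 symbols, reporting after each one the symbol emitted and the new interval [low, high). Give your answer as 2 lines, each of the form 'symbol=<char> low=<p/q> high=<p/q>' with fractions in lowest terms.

Step 1: interval [0/1, 1/1), width = 1/1 - 0/1 = 1/1
  'e': [0/1 + 1/1*0/1, 0/1 + 1/1*1/2) = [0/1, 1/2)
  'd': [0/1 + 1/1*1/2, 0/1 + 1/1*9/10) = [1/2, 9/10)
  'c': [0/1 + 1/1*9/10, 0/1 + 1/1*1/1) = [9/10, 1/1) <- contains code 97/100
  emit 'c', narrow to [9/10, 1/1)
Step 2: interval [9/10, 1/1), width = 1/1 - 9/10 = 1/10
  'e': [9/10 + 1/10*0/1, 9/10 + 1/10*1/2) = [9/10, 19/20)
  'd': [9/10 + 1/10*1/2, 9/10 + 1/10*9/10) = [19/20, 99/100) <- contains code 97/100
  'c': [9/10 + 1/10*9/10, 9/10 + 1/10*1/1) = [99/100, 1/1)
  emit 'd', narrow to [19/20, 99/100)

Answer: symbol=c low=9/10 high=1/1
symbol=d low=19/20 high=99/100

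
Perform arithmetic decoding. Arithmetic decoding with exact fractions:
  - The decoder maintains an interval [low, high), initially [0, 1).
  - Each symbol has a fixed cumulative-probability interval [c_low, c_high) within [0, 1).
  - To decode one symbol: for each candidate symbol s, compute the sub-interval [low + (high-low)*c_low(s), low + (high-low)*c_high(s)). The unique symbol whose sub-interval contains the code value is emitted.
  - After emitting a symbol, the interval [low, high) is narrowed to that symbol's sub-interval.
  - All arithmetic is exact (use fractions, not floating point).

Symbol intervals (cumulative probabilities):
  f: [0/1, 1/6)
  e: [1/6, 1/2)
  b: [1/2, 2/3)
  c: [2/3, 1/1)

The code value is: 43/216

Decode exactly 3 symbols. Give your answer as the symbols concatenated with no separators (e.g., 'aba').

Answer: efb

Derivation:
Step 1: interval [0/1, 1/1), width = 1/1 - 0/1 = 1/1
  'f': [0/1 + 1/1*0/1, 0/1 + 1/1*1/6) = [0/1, 1/6)
  'e': [0/1 + 1/1*1/6, 0/1 + 1/1*1/2) = [1/6, 1/2) <- contains code 43/216
  'b': [0/1 + 1/1*1/2, 0/1 + 1/1*2/3) = [1/2, 2/3)
  'c': [0/1 + 1/1*2/3, 0/1 + 1/1*1/1) = [2/3, 1/1)
  emit 'e', narrow to [1/6, 1/2)
Step 2: interval [1/6, 1/2), width = 1/2 - 1/6 = 1/3
  'f': [1/6 + 1/3*0/1, 1/6 + 1/3*1/6) = [1/6, 2/9) <- contains code 43/216
  'e': [1/6 + 1/3*1/6, 1/6 + 1/3*1/2) = [2/9, 1/3)
  'b': [1/6 + 1/3*1/2, 1/6 + 1/3*2/3) = [1/3, 7/18)
  'c': [1/6 + 1/3*2/3, 1/6 + 1/3*1/1) = [7/18, 1/2)
  emit 'f', narrow to [1/6, 2/9)
Step 3: interval [1/6, 2/9), width = 2/9 - 1/6 = 1/18
  'f': [1/6 + 1/18*0/1, 1/6 + 1/18*1/6) = [1/6, 19/108)
  'e': [1/6 + 1/18*1/6, 1/6 + 1/18*1/2) = [19/108, 7/36)
  'b': [1/6 + 1/18*1/2, 1/6 + 1/18*2/3) = [7/36, 11/54) <- contains code 43/216
  'c': [1/6 + 1/18*2/3, 1/6 + 1/18*1/1) = [11/54, 2/9)
  emit 'b', narrow to [7/36, 11/54)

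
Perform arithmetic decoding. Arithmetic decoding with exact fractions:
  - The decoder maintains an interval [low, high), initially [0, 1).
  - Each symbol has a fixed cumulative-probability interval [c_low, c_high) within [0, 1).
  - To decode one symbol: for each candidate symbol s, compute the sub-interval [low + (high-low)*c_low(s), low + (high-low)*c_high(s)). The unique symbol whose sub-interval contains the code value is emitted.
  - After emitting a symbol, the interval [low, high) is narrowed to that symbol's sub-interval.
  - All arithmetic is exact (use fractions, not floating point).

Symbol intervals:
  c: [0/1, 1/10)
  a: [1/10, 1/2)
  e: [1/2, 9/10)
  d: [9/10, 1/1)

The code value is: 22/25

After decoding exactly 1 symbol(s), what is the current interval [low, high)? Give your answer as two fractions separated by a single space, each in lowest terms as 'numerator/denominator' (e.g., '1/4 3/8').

Answer: 1/2 9/10

Derivation:
Step 1: interval [0/1, 1/1), width = 1/1 - 0/1 = 1/1
  'c': [0/1 + 1/1*0/1, 0/1 + 1/1*1/10) = [0/1, 1/10)
  'a': [0/1 + 1/1*1/10, 0/1 + 1/1*1/2) = [1/10, 1/2)
  'e': [0/1 + 1/1*1/2, 0/1 + 1/1*9/10) = [1/2, 9/10) <- contains code 22/25
  'd': [0/1 + 1/1*9/10, 0/1 + 1/1*1/1) = [9/10, 1/1)
  emit 'e', narrow to [1/2, 9/10)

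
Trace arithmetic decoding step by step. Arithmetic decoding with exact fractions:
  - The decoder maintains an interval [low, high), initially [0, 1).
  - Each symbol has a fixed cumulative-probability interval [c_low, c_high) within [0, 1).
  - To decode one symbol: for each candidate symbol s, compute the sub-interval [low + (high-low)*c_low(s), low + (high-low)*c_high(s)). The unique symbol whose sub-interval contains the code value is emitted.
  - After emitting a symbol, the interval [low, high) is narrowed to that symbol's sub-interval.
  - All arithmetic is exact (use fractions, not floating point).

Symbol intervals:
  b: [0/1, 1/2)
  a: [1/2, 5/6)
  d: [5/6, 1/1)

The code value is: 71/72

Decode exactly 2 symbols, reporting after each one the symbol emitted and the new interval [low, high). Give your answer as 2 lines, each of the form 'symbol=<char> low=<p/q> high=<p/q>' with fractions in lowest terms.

Answer: symbol=d low=5/6 high=1/1
symbol=d low=35/36 high=1/1

Derivation:
Step 1: interval [0/1, 1/1), width = 1/1 - 0/1 = 1/1
  'b': [0/1 + 1/1*0/1, 0/1 + 1/1*1/2) = [0/1, 1/2)
  'a': [0/1 + 1/1*1/2, 0/1 + 1/1*5/6) = [1/2, 5/6)
  'd': [0/1 + 1/1*5/6, 0/1 + 1/1*1/1) = [5/6, 1/1) <- contains code 71/72
  emit 'd', narrow to [5/6, 1/1)
Step 2: interval [5/6, 1/1), width = 1/1 - 5/6 = 1/6
  'b': [5/6 + 1/6*0/1, 5/6 + 1/6*1/2) = [5/6, 11/12)
  'a': [5/6 + 1/6*1/2, 5/6 + 1/6*5/6) = [11/12, 35/36)
  'd': [5/6 + 1/6*5/6, 5/6 + 1/6*1/1) = [35/36, 1/1) <- contains code 71/72
  emit 'd', narrow to [35/36, 1/1)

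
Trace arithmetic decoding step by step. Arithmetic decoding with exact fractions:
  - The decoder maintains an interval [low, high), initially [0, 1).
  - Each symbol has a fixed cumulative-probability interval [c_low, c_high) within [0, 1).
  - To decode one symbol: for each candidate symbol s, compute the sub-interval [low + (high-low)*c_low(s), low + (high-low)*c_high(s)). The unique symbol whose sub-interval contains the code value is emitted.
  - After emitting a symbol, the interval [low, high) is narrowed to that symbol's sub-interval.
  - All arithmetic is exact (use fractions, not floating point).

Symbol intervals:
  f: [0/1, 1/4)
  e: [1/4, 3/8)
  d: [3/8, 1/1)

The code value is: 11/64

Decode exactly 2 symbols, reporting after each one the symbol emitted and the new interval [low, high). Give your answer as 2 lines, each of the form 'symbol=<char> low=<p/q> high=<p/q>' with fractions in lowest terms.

Step 1: interval [0/1, 1/1), width = 1/1 - 0/1 = 1/1
  'f': [0/1 + 1/1*0/1, 0/1 + 1/1*1/4) = [0/1, 1/4) <- contains code 11/64
  'e': [0/1 + 1/1*1/4, 0/1 + 1/1*3/8) = [1/4, 3/8)
  'd': [0/1 + 1/1*3/8, 0/1 + 1/1*1/1) = [3/8, 1/1)
  emit 'f', narrow to [0/1, 1/4)
Step 2: interval [0/1, 1/4), width = 1/4 - 0/1 = 1/4
  'f': [0/1 + 1/4*0/1, 0/1 + 1/4*1/4) = [0/1, 1/16)
  'e': [0/1 + 1/4*1/4, 0/1 + 1/4*3/8) = [1/16, 3/32)
  'd': [0/1 + 1/4*3/8, 0/1 + 1/4*1/1) = [3/32, 1/4) <- contains code 11/64
  emit 'd', narrow to [3/32, 1/4)

Answer: symbol=f low=0/1 high=1/4
symbol=d low=3/32 high=1/4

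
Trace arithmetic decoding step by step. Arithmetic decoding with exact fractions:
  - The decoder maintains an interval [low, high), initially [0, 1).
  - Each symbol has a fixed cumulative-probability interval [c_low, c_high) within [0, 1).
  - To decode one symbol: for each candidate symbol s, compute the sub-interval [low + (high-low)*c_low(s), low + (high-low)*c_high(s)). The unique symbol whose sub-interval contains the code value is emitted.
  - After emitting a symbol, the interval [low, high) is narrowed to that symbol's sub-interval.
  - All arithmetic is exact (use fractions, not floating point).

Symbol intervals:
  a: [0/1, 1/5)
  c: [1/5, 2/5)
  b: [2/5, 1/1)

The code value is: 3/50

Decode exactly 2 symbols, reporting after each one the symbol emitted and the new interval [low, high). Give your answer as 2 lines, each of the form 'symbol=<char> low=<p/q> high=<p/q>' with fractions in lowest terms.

Answer: symbol=a low=0/1 high=1/5
symbol=c low=1/25 high=2/25

Derivation:
Step 1: interval [0/1, 1/1), width = 1/1 - 0/1 = 1/1
  'a': [0/1 + 1/1*0/1, 0/1 + 1/1*1/5) = [0/1, 1/5) <- contains code 3/50
  'c': [0/1 + 1/1*1/5, 0/1 + 1/1*2/5) = [1/5, 2/5)
  'b': [0/1 + 1/1*2/5, 0/1 + 1/1*1/1) = [2/5, 1/1)
  emit 'a', narrow to [0/1, 1/5)
Step 2: interval [0/1, 1/5), width = 1/5 - 0/1 = 1/5
  'a': [0/1 + 1/5*0/1, 0/1 + 1/5*1/5) = [0/1, 1/25)
  'c': [0/1 + 1/5*1/5, 0/1 + 1/5*2/5) = [1/25, 2/25) <- contains code 3/50
  'b': [0/1 + 1/5*2/5, 0/1 + 1/5*1/1) = [2/25, 1/5)
  emit 'c', narrow to [1/25, 2/25)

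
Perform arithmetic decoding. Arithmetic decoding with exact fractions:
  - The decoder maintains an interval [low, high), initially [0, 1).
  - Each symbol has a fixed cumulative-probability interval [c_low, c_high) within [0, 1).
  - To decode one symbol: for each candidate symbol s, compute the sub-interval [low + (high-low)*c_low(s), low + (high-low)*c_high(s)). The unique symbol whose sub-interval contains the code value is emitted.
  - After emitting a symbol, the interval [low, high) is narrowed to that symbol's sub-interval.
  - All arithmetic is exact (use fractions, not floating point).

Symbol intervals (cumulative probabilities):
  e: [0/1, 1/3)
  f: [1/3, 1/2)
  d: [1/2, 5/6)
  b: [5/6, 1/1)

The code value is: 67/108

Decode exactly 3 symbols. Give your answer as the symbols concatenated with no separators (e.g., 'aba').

Answer: dfe

Derivation:
Step 1: interval [0/1, 1/1), width = 1/1 - 0/1 = 1/1
  'e': [0/1 + 1/1*0/1, 0/1 + 1/1*1/3) = [0/1, 1/3)
  'f': [0/1 + 1/1*1/3, 0/1 + 1/1*1/2) = [1/3, 1/2)
  'd': [0/1 + 1/1*1/2, 0/1 + 1/1*5/6) = [1/2, 5/6) <- contains code 67/108
  'b': [0/1 + 1/1*5/6, 0/1 + 1/1*1/1) = [5/6, 1/1)
  emit 'd', narrow to [1/2, 5/6)
Step 2: interval [1/2, 5/6), width = 5/6 - 1/2 = 1/3
  'e': [1/2 + 1/3*0/1, 1/2 + 1/3*1/3) = [1/2, 11/18)
  'f': [1/2 + 1/3*1/3, 1/2 + 1/3*1/2) = [11/18, 2/3) <- contains code 67/108
  'd': [1/2 + 1/3*1/2, 1/2 + 1/3*5/6) = [2/3, 7/9)
  'b': [1/2 + 1/3*5/6, 1/2 + 1/3*1/1) = [7/9, 5/6)
  emit 'f', narrow to [11/18, 2/3)
Step 3: interval [11/18, 2/3), width = 2/3 - 11/18 = 1/18
  'e': [11/18 + 1/18*0/1, 11/18 + 1/18*1/3) = [11/18, 17/27) <- contains code 67/108
  'f': [11/18 + 1/18*1/3, 11/18 + 1/18*1/2) = [17/27, 23/36)
  'd': [11/18 + 1/18*1/2, 11/18 + 1/18*5/6) = [23/36, 71/108)
  'b': [11/18 + 1/18*5/6, 11/18 + 1/18*1/1) = [71/108, 2/3)
  emit 'e', narrow to [11/18, 17/27)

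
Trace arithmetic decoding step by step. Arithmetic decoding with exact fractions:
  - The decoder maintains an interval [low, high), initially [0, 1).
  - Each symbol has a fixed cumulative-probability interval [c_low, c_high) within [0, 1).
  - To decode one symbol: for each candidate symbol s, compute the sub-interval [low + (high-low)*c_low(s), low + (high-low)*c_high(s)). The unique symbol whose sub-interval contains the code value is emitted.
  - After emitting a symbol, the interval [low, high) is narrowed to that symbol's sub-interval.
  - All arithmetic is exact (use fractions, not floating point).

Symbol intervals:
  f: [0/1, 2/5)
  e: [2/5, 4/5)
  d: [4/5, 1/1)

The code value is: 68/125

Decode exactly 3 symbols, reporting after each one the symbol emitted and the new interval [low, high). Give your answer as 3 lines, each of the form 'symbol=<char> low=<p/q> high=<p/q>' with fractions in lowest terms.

Step 1: interval [0/1, 1/1), width = 1/1 - 0/1 = 1/1
  'f': [0/1 + 1/1*0/1, 0/1 + 1/1*2/5) = [0/1, 2/5)
  'e': [0/1 + 1/1*2/5, 0/1 + 1/1*4/5) = [2/5, 4/5) <- contains code 68/125
  'd': [0/1 + 1/1*4/5, 0/1 + 1/1*1/1) = [4/5, 1/1)
  emit 'e', narrow to [2/5, 4/5)
Step 2: interval [2/5, 4/5), width = 4/5 - 2/5 = 2/5
  'f': [2/5 + 2/5*0/1, 2/5 + 2/5*2/5) = [2/5, 14/25) <- contains code 68/125
  'e': [2/5 + 2/5*2/5, 2/5 + 2/5*4/5) = [14/25, 18/25)
  'd': [2/5 + 2/5*4/5, 2/5 + 2/5*1/1) = [18/25, 4/5)
  emit 'f', narrow to [2/5, 14/25)
Step 3: interval [2/5, 14/25), width = 14/25 - 2/5 = 4/25
  'f': [2/5 + 4/25*0/1, 2/5 + 4/25*2/5) = [2/5, 58/125)
  'e': [2/5 + 4/25*2/5, 2/5 + 4/25*4/5) = [58/125, 66/125)
  'd': [2/5 + 4/25*4/5, 2/5 + 4/25*1/1) = [66/125, 14/25) <- contains code 68/125
  emit 'd', narrow to [66/125, 14/25)

Answer: symbol=e low=2/5 high=4/5
symbol=f low=2/5 high=14/25
symbol=d low=66/125 high=14/25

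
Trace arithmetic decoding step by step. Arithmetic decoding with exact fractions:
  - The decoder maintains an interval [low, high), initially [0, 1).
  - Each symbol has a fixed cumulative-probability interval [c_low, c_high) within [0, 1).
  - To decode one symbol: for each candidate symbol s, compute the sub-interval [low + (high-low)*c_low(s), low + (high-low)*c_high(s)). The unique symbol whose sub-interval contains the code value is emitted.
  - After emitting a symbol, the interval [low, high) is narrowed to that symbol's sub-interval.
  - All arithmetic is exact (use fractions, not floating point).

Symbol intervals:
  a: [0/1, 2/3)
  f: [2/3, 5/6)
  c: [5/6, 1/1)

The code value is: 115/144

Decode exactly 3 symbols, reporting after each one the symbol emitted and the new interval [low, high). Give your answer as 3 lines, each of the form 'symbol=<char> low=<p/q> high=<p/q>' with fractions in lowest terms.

Answer: symbol=f low=2/3 high=5/6
symbol=f low=7/9 high=29/36
symbol=f low=43/54 high=173/216

Derivation:
Step 1: interval [0/1, 1/1), width = 1/1 - 0/1 = 1/1
  'a': [0/1 + 1/1*0/1, 0/1 + 1/1*2/3) = [0/1, 2/3)
  'f': [0/1 + 1/1*2/3, 0/1 + 1/1*5/6) = [2/3, 5/6) <- contains code 115/144
  'c': [0/1 + 1/1*5/6, 0/1 + 1/1*1/1) = [5/6, 1/1)
  emit 'f', narrow to [2/3, 5/6)
Step 2: interval [2/3, 5/6), width = 5/6 - 2/3 = 1/6
  'a': [2/3 + 1/6*0/1, 2/3 + 1/6*2/3) = [2/3, 7/9)
  'f': [2/3 + 1/6*2/3, 2/3 + 1/6*5/6) = [7/9, 29/36) <- contains code 115/144
  'c': [2/3 + 1/6*5/6, 2/3 + 1/6*1/1) = [29/36, 5/6)
  emit 'f', narrow to [7/9, 29/36)
Step 3: interval [7/9, 29/36), width = 29/36 - 7/9 = 1/36
  'a': [7/9 + 1/36*0/1, 7/9 + 1/36*2/3) = [7/9, 43/54)
  'f': [7/9 + 1/36*2/3, 7/9 + 1/36*5/6) = [43/54, 173/216) <- contains code 115/144
  'c': [7/9 + 1/36*5/6, 7/9 + 1/36*1/1) = [173/216, 29/36)
  emit 'f', narrow to [43/54, 173/216)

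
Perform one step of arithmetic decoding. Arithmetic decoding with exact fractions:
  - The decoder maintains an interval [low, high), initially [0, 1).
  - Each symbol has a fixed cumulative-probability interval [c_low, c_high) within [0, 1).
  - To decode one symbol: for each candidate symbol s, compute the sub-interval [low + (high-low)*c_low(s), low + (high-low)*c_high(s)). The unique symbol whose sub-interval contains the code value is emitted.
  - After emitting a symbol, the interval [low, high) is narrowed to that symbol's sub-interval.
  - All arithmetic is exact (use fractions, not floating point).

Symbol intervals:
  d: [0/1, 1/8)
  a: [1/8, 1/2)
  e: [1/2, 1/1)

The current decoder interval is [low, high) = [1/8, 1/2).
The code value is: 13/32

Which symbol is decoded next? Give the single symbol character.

Answer: e

Derivation:
Interval width = high − low = 1/2 − 1/8 = 3/8
Scaled code = (code − low) / width = (13/32 − 1/8) / 3/8 = 3/4
  d: [0/1, 1/8) 
  a: [1/8, 1/2) 
  e: [1/2, 1/1) ← scaled code falls here ✓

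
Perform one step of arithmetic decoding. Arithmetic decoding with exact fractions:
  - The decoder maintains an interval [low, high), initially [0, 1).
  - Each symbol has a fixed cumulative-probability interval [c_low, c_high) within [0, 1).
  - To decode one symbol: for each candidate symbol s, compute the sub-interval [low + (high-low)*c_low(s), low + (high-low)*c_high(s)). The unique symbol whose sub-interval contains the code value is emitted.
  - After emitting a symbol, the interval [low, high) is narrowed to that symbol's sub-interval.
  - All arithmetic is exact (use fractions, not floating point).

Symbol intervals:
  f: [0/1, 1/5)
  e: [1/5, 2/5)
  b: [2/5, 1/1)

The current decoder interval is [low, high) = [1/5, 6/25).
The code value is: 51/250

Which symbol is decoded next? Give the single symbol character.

Answer: f

Derivation:
Interval width = high − low = 6/25 − 1/5 = 1/25
Scaled code = (code − low) / width = (51/250 − 1/5) / 1/25 = 1/10
  f: [0/1, 1/5) ← scaled code falls here ✓
  e: [1/5, 2/5) 
  b: [2/5, 1/1) 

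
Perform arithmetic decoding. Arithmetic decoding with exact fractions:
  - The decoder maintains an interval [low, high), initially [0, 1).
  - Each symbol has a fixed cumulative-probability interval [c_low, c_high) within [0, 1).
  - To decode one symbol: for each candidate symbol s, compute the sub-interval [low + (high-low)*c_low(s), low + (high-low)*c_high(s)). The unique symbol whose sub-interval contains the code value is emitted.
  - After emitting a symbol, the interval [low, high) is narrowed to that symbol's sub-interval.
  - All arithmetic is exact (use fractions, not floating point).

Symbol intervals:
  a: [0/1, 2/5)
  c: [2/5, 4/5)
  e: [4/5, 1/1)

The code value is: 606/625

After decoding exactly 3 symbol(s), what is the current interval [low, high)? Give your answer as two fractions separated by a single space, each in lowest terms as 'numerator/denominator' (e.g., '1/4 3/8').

Answer: 24/25 122/125

Derivation:
Step 1: interval [0/1, 1/1), width = 1/1 - 0/1 = 1/1
  'a': [0/1 + 1/1*0/1, 0/1 + 1/1*2/5) = [0/1, 2/5)
  'c': [0/1 + 1/1*2/5, 0/1 + 1/1*4/5) = [2/5, 4/5)
  'e': [0/1 + 1/1*4/5, 0/1 + 1/1*1/1) = [4/5, 1/1) <- contains code 606/625
  emit 'e', narrow to [4/5, 1/1)
Step 2: interval [4/5, 1/1), width = 1/1 - 4/5 = 1/5
  'a': [4/5 + 1/5*0/1, 4/5 + 1/5*2/5) = [4/5, 22/25)
  'c': [4/5 + 1/5*2/5, 4/5 + 1/5*4/5) = [22/25, 24/25)
  'e': [4/5 + 1/5*4/5, 4/5 + 1/5*1/1) = [24/25, 1/1) <- contains code 606/625
  emit 'e', narrow to [24/25, 1/1)
Step 3: interval [24/25, 1/1), width = 1/1 - 24/25 = 1/25
  'a': [24/25 + 1/25*0/1, 24/25 + 1/25*2/5) = [24/25, 122/125) <- contains code 606/625
  'c': [24/25 + 1/25*2/5, 24/25 + 1/25*4/5) = [122/125, 124/125)
  'e': [24/25 + 1/25*4/5, 24/25 + 1/25*1/1) = [124/125, 1/1)
  emit 'a', narrow to [24/25, 122/125)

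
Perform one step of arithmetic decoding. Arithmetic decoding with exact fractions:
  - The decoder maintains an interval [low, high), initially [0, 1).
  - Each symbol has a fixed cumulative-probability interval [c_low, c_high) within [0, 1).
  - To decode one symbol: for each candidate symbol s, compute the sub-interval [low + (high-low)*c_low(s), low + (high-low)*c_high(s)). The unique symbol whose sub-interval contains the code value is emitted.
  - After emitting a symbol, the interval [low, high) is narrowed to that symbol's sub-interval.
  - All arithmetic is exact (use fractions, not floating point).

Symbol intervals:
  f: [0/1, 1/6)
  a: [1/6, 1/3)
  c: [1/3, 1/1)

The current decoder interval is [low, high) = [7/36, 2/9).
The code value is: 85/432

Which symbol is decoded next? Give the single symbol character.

Answer: f

Derivation:
Interval width = high − low = 2/9 − 7/36 = 1/36
Scaled code = (code − low) / width = (85/432 − 7/36) / 1/36 = 1/12
  f: [0/1, 1/6) ← scaled code falls here ✓
  a: [1/6, 1/3) 
  c: [1/3, 1/1) 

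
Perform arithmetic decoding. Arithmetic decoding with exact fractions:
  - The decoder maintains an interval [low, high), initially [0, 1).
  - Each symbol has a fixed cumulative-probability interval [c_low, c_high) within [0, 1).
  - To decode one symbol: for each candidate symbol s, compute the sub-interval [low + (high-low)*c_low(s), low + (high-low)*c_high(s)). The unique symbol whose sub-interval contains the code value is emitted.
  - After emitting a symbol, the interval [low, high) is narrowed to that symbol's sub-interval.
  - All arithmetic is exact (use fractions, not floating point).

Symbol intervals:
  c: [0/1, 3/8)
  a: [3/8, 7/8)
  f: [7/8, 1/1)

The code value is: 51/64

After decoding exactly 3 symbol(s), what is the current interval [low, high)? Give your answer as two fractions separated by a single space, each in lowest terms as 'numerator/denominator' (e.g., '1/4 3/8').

Step 1: interval [0/1, 1/1), width = 1/1 - 0/1 = 1/1
  'c': [0/1 + 1/1*0/1, 0/1 + 1/1*3/8) = [0/1, 3/8)
  'a': [0/1 + 1/1*3/8, 0/1 + 1/1*7/8) = [3/8, 7/8) <- contains code 51/64
  'f': [0/1 + 1/1*7/8, 0/1 + 1/1*1/1) = [7/8, 1/1)
  emit 'a', narrow to [3/8, 7/8)
Step 2: interval [3/8, 7/8), width = 7/8 - 3/8 = 1/2
  'c': [3/8 + 1/2*0/1, 3/8 + 1/2*3/8) = [3/8, 9/16)
  'a': [3/8 + 1/2*3/8, 3/8 + 1/2*7/8) = [9/16, 13/16) <- contains code 51/64
  'f': [3/8 + 1/2*7/8, 3/8 + 1/2*1/1) = [13/16, 7/8)
  emit 'a', narrow to [9/16, 13/16)
Step 3: interval [9/16, 13/16), width = 13/16 - 9/16 = 1/4
  'c': [9/16 + 1/4*0/1, 9/16 + 1/4*3/8) = [9/16, 21/32)
  'a': [9/16 + 1/4*3/8, 9/16 + 1/4*7/8) = [21/32, 25/32)
  'f': [9/16 + 1/4*7/8, 9/16 + 1/4*1/1) = [25/32, 13/16) <- contains code 51/64
  emit 'f', narrow to [25/32, 13/16)

Answer: 25/32 13/16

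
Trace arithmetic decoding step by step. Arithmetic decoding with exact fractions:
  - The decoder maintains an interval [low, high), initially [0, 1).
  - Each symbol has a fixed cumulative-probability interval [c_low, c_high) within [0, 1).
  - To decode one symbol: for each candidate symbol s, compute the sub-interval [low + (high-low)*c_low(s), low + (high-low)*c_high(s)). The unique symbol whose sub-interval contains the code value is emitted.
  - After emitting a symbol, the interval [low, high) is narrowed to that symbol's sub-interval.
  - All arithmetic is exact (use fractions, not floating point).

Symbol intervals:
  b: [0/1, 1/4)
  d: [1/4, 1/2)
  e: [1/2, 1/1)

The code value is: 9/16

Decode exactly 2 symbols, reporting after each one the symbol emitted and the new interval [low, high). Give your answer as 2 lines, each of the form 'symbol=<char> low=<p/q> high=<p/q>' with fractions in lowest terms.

Answer: symbol=e low=1/2 high=1/1
symbol=b low=1/2 high=5/8

Derivation:
Step 1: interval [0/1, 1/1), width = 1/1 - 0/1 = 1/1
  'b': [0/1 + 1/1*0/1, 0/1 + 1/1*1/4) = [0/1, 1/4)
  'd': [0/1 + 1/1*1/4, 0/1 + 1/1*1/2) = [1/4, 1/2)
  'e': [0/1 + 1/1*1/2, 0/1 + 1/1*1/1) = [1/2, 1/1) <- contains code 9/16
  emit 'e', narrow to [1/2, 1/1)
Step 2: interval [1/2, 1/1), width = 1/1 - 1/2 = 1/2
  'b': [1/2 + 1/2*0/1, 1/2 + 1/2*1/4) = [1/2, 5/8) <- contains code 9/16
  'd': [1/2 + 1/2*1/4, 1/2 + 1/2*1/2) = [5/8, 3/4)
  'e': [1/2 + 1/2*1/2, 1/2 + 1/2*1/1) = [3/4, 1/1)
  emit 'b', narrow to [1/2, 5/8)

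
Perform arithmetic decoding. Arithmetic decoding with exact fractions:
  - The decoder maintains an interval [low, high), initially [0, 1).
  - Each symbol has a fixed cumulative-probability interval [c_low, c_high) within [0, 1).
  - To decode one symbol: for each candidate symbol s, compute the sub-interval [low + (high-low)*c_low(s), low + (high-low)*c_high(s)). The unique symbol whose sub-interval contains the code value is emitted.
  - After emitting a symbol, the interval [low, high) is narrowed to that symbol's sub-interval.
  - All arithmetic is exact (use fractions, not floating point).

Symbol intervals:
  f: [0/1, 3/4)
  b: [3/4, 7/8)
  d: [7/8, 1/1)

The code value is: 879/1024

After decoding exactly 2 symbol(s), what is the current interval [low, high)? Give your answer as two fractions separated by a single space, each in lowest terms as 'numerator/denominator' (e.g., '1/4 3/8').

Step 1: interval [0/1, 1/1), width = 1/1 - 0/1 = 1/1
  'f': [0/1 + 1/1*0/1, 0/1 + 1/1*3/4) = [0/1, 3/4)
  'b': [0/1 + 1/1*3/4, 0/1 + 1/1*7/8) = [3/4, 7/8) <- contains code 879/1024
  'd': [0/1 + 1/1*7/8, 0/1 + 1/1*1/1) = [7/8, 1/1)
  emit 'b', narrow to [3/4, 7/8)
Step 2: interval [3/4, 7/8), width = 7/8 - 3/4 = 1/8
  'f': [3/4 + 1/8*0/1, 3/4 + 1/8*3/4) = [3/4, 27/32)
  'b': [3/4 + 1/8*3/4, 3/4 + 1/8*7/8) = [27/32, 55/64) <- contains code 879/1024
  'd': [3/4 + 1/8*7/8, 3/4 + 1/8*1/1) = [55/64, 7/8)
  emit 'b', narrow to [27/32, 55/64)

Answer: 27/32 55/64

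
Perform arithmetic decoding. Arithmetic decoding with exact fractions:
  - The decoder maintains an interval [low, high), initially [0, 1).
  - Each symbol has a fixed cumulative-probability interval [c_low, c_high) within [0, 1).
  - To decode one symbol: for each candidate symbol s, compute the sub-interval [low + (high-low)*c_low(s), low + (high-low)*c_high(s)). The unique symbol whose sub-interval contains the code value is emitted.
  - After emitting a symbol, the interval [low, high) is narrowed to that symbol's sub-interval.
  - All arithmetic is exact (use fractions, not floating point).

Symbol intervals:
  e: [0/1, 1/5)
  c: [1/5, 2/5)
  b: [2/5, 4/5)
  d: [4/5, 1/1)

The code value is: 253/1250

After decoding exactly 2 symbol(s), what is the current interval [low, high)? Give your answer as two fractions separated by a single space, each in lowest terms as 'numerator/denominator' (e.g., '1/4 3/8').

Answer: 1/5 6/25

Derivation:
Step 1: interval [0/1, 1/1), width = 1/1 - 0/1 = 1/1
  'e': [0/1 + 1/1*0/1, 0/1 + 1/1*1/5) = [0/1, 1/5)
  'c': [0/1 + 1/1*1/5, 0/1 + 1/1*2/5) = [1/5, 2/5) <- contains code 253/1250
  'b': [0/1 + 1/1*2/5, 0/1 + 1/1*4/5) = [2/5, 4/5)
  'd': [0/1 + 1/1*4/5, 0/1 + 1/1*1/1) = [4/5, 1/1)
  emit 'c', narrow to [1/5, 2/5)
Step 2: interval [1/5, 2/5), width = 2/5 - 1/5 = 1/5
  'e': [1/5 + 1/5*0/1, 1/5 + 1/5*1/5) = [1/5, 6/25) <- contains code 253/1250
  'c': [1/5 + 1/5*1/5, 1/5 + 1/5*2/5) = [6/25, 7/25)
  'b': [1/5 + 1/5*2/5, 1/5 + 1/5*4/5) = [7/25, 9/25)
  'd': [1/5 + 1/5*4/5, 1/5 + 1/5*1/1) = [9/25, 2/5)
  emit 'e', narrow to [1/5, 6/25)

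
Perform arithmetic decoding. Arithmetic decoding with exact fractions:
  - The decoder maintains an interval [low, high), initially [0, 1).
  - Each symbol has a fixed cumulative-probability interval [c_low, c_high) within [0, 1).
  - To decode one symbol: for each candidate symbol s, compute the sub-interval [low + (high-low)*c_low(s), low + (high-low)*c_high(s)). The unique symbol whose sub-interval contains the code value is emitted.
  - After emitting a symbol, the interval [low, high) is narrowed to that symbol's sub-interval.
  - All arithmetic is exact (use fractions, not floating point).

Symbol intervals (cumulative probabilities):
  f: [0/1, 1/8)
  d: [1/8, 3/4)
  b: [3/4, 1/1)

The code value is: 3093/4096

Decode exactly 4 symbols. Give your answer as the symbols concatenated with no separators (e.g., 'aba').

Answer: bfdf

Derivation:
Step 1: interval [0/1, 1/1), width = 1/1 - 0/1 = 1/1
  'f': [0/1 + 1/1*0/1, 0/1 + 1/1*1/8) = [0/1, 1/8)
  'd': [0/1 + 1/1*1/8, 0/1 + 1/1*3/4) = [1/8, 3/4)
  'b': [0/1 + 1/1*3/4, 0/1 + 1/1*1/1) = [3/4, 1/1) <- contains code 3093/4096
  emit 'b', narrow to [3/4, 1/1)
Step 2: interval [3/4, 1/1), width = 1/1 - 3/4 = 1/4
  'f': [3/4 + 1/4*0/1, 3/4 + 1/4*1/8) = [3/4, 25/32) <- contains code 3093/4096
  'd': [3/4 + 1/4*1/8, 3/4 + 1/4*3/4) = [25/32, 15/16)
  'b': [3/4 + 1/4*3/4, 3/4 + 1/4*1/1) = [15/16, 1/1)
  emit 'f', narrow to [3/4, 25/32)
Step 3: interval [3/4, 25/32), width = 25/32 - 3/4 = 1/32
  'f': [3/4 + 1/32*0/1, 3/4 + 1/32*1/8) = [3/4, 193/256)
  'd': [3/4 + 1/32*1/8, 3/4 + 1/32*3/4) = [193/256, 99/128) <- contains code 3093/4096
  'b': [3/4 + 1/32*3/4, 3/4 + 1/32*1/1) = [99/128, 25/32)
  emit 'd', narrow to [193/256, 99/128)
Step 4: interval [193/256, 99/128), width = 99/128 - 193/256 = 5/256
  'f': [193/256 + 5/256*0/1, 193/256 + 5/256*1/8) = [193/256, 1549/2048) <- contains code 3093/4096
  'd': [193/256 + 5/256*1/8, 193/256 + 5/256*3/4) = [1549/2048, 787/1024)
  'b': [193/256 + 5/256*3/4, 193/256 + 5/256*1/1) = [787/1024, 99/128)
  emit 'f', narrow to [193/256, 1549/2048)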